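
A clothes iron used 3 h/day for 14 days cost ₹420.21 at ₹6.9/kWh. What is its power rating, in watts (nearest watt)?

1450 W

Energy = ₹420.21 ÷ ₹6.9/kWh = 60.9 kWh
Runtime = 3 h/day × 14 days = 42 h
Power = 60.9 kWh ÷ 42 h = 1.45 kW = 1450 W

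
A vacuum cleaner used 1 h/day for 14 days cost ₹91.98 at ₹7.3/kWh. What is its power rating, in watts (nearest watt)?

Energy = ₹91.98 ÷ ₹7.3/kWh = 12.6 kWh
Runtime = 1 h/day × 14 days = 14 h
Power = 12.6 kWh ÷ 14 h = 0.9 kW = 900 W

900 W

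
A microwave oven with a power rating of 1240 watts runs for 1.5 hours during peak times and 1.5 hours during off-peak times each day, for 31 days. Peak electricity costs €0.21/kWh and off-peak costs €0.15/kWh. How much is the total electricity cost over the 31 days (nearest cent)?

Peak energy = 1.24 kW × 1.5 h × 31 = 57.66 kWh
Off-peak energy = 1.24 kW × 1.5 h × 31 = 57.66 kWh
Cost = 57.66 × €0.21 + 57.66 × €0.15 = €12.1086 + €8.649 = €20.76

€20.76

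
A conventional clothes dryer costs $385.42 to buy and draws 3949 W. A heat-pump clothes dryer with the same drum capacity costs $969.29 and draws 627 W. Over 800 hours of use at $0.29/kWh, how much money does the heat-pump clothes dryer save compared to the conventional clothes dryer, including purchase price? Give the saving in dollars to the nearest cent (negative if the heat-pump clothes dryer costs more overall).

conventional clothes dryer: $385.42 + (3949/1000) kW × 800 h × $0.29 = $385.42 + $916.168 = $1301.588
heat-pump clothes dryer: $969.29 + (627/1000) kW × 800 h × $0.29 = $969.29 + $145.464 = $1114.754
Saving = $1301.588 − $1114.754 = $186.834 → $186.83

$186.83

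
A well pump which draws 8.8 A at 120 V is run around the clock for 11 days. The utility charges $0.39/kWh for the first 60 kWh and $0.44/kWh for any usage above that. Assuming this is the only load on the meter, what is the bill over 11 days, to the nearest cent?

$119.66

Power = 8.8 A × 120 V = 1056 W = 1.056 kW
Runtime = 24 h × 11 = 264 h
Energy = 1.056 kW × 264 h = 278.784 kWh
Tier 1 (0–60 kWh): 60 × $0.39 = $23.4
Above 60 kWh: 218.784 × $0.44 = $96.26496
Bill = $119.66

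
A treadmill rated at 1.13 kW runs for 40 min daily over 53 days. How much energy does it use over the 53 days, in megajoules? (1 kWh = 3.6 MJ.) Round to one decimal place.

143.7 MJ

Runtime = 40 min × 53 = 2120 min = 35.333333… h
Energy = 1.13 kW × 35.333333… h = 39.926666… kWh
= 39.926666… × 3.6 MJ = 143.7 MJ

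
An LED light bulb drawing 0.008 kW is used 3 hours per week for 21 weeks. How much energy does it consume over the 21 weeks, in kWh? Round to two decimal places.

Runtime = 3 h/week × 21 weeks = 63 h
Energy = 0.008 kW × 63 h = 0.504 kWh ≈ 0.50 kWh

0.50 kWh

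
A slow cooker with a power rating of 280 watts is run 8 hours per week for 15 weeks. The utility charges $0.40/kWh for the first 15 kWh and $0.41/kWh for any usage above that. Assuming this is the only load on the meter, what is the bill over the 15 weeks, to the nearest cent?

Runtime = 8 h/week × 15 weeks = 120 h
Energy = 0.28 kW × 120 h = 33.6 kWh
Tier 1 (0–15 kWh): 15 × $0.40 = $6
Above 15 kWh: 18.6 × $0.41 = $7.626
Bill = $13.63

$13.63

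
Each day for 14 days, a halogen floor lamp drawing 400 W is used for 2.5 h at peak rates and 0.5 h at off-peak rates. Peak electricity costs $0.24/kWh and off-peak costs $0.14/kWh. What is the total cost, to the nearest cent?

Peak energy = 0.4 kW × 2.5 h × 14 = 14 kWh
Off-peak energy = 0.4 kW × 0.5 h × 14 = 2.8 kWh
Cost = 14 × $0.24 + 2.8 × $0.14 = $3.36 + $0.392 = $3.75

$3.75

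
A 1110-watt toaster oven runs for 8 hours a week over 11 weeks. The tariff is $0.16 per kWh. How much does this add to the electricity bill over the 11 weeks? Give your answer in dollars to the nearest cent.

Runtime = 8 h/week × 11 weeks = 88 h
Energy = 1.11 kW × 88 h = 97.68 kWh
Cost = 97.68 kWh × $0.16/kWh = $15.63

$15.63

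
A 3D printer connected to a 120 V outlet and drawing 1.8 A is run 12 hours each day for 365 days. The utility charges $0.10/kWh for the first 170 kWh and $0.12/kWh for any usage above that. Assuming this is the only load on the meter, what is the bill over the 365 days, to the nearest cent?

$110.13

Power = 1.8 A × 120 V = 216 W = 0.216 kW
Runtime = 12 h/day × 365 days = 4380 h
Energy = 0.216 kW × 4380 h = 946.08 kWh
Tier 1 (0–170 kWh): 170 × $0.10 = $17
Above 170 kWh: 776.08 × $0.12 = $93.1296
Bill = $110.13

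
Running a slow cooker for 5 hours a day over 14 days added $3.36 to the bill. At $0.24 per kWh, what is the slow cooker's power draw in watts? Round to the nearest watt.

Energy = $3.36 ÷ $0.24/kWh = 14 kWh
Runtime = 5 h/day × 14 days = 70 h
Power = 14 kWh ÷ 70 h = 0.2 kW = 200 W

200 W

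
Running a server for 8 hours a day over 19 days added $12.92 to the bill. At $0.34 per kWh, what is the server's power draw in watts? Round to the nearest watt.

Energy = $12.92 ÷ $0.34/kWh = 38 kWh
Runtime = 8 h/day × 19 days = 152 h
Power = 38 kWh ÷ 152 h = 0.25 kW = 250 W

250 W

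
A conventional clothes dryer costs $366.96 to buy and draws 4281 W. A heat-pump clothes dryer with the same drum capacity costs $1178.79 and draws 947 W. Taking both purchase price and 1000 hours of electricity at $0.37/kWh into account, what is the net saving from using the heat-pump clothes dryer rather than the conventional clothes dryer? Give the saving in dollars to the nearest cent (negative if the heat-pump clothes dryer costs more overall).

$421.75

conventional clothes dryer: $366.96 + (4281/1000) kW × 1000 h × $0.37 = $366.96 + $1583.97 = $1950.93
heat-pump clothes dryer: $1178.79 + (947/1000) kW × 1000 h × $0.37 = $1178.79 + $350.39 = $1529.18
Saving = $1950.93 − $1529.18 = $421.75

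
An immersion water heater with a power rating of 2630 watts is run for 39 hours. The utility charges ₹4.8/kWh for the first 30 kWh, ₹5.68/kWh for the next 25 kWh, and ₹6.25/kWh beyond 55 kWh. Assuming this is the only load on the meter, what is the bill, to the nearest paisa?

₹583.31

Energy = 2.63 kW × 39 h = 102.57 kWh
Tier 1 (0–30 kWh): 30 × ₹4.8 = ₹144
Tier 2 (30–55 kWh): 25 × ₹5.68 = ₹142
Above 55 kWh: 47.57 × ₹6.25 = ₹297.3125
Bill = ₹583.31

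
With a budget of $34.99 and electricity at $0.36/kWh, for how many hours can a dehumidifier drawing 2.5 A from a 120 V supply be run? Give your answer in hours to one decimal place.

Power = 2.5 A × 120 V = 300 W = 0.3 kW
Energy available = $34.99 ÷ $0.36/kWh = 97.1944 kWh
Hours = 97.1944 kWh ÷ 0.3 kW = 324.0 h

324.0 h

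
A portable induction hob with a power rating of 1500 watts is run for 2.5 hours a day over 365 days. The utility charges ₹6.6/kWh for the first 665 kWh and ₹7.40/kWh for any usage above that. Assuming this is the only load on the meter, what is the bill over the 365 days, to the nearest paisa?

Runtime = 2.5 h/day × 365 days = 912.5 h
Energy = 1.5 kW × 912.5 h = 1368.75 kWh
Tier 1 (0–665 kWh): 665 × ₹6.6 = ₹4389
Above 665 kWh: 703.75 × ₹7.40 = ₹5207.75
Bill = ₹9596.75

₹9596.75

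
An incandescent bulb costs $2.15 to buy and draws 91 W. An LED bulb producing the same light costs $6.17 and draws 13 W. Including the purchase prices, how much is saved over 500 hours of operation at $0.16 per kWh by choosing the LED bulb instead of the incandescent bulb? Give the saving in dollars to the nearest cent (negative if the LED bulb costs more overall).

incandescent bulb: $2.15 + (91/1000) kW × 500 h × $0.16 = $2.15 + $7.28 = $9.43
LED bulb: $6.17 + (13/1000) kW × 500 h × $0.16 = $6.17 + $1.04 = $7.21
Saving = $9.43 − $7.21 = $2.22

$2.22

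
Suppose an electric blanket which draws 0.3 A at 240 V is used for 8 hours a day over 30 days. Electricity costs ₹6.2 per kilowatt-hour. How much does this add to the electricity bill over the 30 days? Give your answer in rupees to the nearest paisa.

₹107.14

Power = 0.3 A × 240 V = 72 W = 0.072 kW
Runtime = 8 h/day × 30 days = 240 h
Energy = 0.072 kW × 240 h = 17.28 kWh
Cost = 17.28 kWh × ₹6.2/kWh = ₹107.14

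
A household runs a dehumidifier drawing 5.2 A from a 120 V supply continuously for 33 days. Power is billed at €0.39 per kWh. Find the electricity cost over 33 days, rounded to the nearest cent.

€192.74

Power = 5.2 A × 120 V = 624 W = 0.624 kW
Runtime = 24 h × 33 = 792 h
Energy = 0.624 kW × 792 h = 494.208 kWh
Cost = 494.208 kWh × €0.39/kWh = €192.74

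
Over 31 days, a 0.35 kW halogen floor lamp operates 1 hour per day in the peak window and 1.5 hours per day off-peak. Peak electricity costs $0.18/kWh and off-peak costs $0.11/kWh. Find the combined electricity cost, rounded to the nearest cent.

Peak energy = 0.35 kW × 1 h × 31 = 10.85 kWh
Off-peak energy = 0.35 kW × 1.5 h × 31 = 16.275 kWh
Cost = 10.85 × $0.18 + 16.275 × $0.11 = $1.953 + $1.79025 = $3.74

$3.74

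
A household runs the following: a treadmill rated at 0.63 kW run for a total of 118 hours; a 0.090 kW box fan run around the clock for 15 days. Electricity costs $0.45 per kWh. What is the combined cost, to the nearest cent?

treadmill: 0.63 kW × 118 h = 74.34 kWh
box fan: Runtime = 24 h × 15 = 360 h
box fan: 0.09 kW × 360 h = 32.4 kWh
Total energy = 106.74 kWh
Cost = 106.74 × $0.45 = $48.03

$48.03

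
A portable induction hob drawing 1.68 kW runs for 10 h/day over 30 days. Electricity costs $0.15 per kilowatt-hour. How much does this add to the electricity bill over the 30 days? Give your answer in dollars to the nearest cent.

Runtime = 10 h/day × 30 days = 300 h
Energy = 1.68 kW × 300 h = 504 kWh
Cost = 504 kWh × $0.15/kWh = $75.60

$75.60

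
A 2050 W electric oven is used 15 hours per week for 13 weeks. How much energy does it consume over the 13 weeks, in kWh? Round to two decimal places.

Runtime = 15 h/week × 13 weeks = 195 h
Energy = 2.05 kW × 195 h = 399.75 kWh

399.75 kWh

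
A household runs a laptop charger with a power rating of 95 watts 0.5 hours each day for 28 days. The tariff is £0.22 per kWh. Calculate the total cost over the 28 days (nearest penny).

£0.29

Runtime = 0.5 h/day × 28 days = 14 h
Energy = 0.095 kW × 14 h = 1.33 kWh
Cost = 1.33 kWh × £0.22/kWh = £0.29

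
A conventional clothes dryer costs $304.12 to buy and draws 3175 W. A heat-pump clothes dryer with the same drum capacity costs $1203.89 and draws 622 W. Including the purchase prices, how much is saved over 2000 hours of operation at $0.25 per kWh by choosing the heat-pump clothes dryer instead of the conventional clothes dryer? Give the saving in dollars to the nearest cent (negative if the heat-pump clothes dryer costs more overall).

conventional clothes dryer: $304.12 + (3175/1000) kW × 2000 h × $0.25 = $304.12 + $1587.5 = $1891.62
heat-pump clothes dryer: $1203.89 + (622/1000) kW × 2000 h × $0.25 = $1203.89 + $311 = $1514.89
Saving = $1891.62 − $1514.89 = $376.73

$376.73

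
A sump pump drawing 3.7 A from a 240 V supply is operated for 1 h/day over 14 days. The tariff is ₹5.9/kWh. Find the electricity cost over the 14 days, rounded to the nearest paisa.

₹73.35

Power = 3.7 A × 240 V = 888 W = 0.888 kW
Runtime = 1 h/day × 14 days = 14 h
Energy = 0.888 kW × 14 h = 12.432 kWh
Cost = 12.432 kWh × ₹5.9/kWh = ₹73.35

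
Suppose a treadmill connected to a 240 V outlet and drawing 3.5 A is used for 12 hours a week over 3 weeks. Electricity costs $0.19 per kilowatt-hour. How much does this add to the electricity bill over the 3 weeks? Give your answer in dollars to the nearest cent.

Power = 3.5 A × 240 V = 840 W = 0.84 kW
Runtime = 12 h/week × 3 weeks = 36 h
Energy = 0.84 kW × 36 h = 30.24 kWh
Cost = 30.24 kWh × $0.19/kWh = $5.75

$5.75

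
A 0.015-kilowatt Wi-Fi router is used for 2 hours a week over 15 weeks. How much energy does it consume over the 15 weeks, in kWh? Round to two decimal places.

Runtime = 2 h/week × 15 weeks = 30 h
Energy = 0.015 kW × 30 h = 0.45 kWh

0.45 kWh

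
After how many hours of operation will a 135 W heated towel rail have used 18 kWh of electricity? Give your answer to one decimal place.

133.3 h

Hours = 18 kWh ÷ 0.135 kW = 133.3 h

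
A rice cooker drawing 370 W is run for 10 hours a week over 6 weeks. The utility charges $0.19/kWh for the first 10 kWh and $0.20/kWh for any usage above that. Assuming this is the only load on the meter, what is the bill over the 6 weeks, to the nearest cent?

Runtime = 10 h/week × 6 weeks = 60 h
Energy = 0.37 kW × 60 h = 22.2 kWh
Tier 1 (0–10 kWh): 10 × $0.19 = $1.9
Above 10 kWh: 12.2 × $0.20 = $2.44
Bill = $4.34

$4.34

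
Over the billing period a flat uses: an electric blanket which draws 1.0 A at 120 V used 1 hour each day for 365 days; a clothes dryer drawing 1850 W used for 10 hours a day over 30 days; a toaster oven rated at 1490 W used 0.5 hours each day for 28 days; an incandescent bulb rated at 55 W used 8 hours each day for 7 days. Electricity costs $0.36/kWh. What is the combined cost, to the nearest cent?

$224.19

electric blanket: Power = 1.0 A × 120 V = 120 W = 0.12 kW
electric blanket: Runtime = 1 h/day × 365 days = 365 h
electric blanket: 0.12 kW × 365 h = 43.8 kWh
clothes dryer: Runtime = 10 h/day × 30 days = 300 h
clothes dryer: 1.85 kW × 300 h = 555 kWh
toaster oven: Runtime = 0.5 h/day × 28 days = 14 h
toaster oven: 1.49 kW × 14 h = 20.86 kWh
incandescent bulb: Runtime = 8 h/day × 7 days = 56 h
incandescent bulb: 0.055 kW × 56 h = 3.08 kWh
Total energy = 622.74 kWh
Cost = 622.74 × $0.36 = $224.19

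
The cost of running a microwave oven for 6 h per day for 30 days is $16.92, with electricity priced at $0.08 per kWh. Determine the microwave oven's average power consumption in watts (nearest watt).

Energy = $16.92 ÷ $0.08/kWh = 211.5 kWh
Runtime = 6 h/day × 30 days = 180 h
Power = 211.5 kWh ÷ 180 h = 1.175 kW = 1175 W

1175 W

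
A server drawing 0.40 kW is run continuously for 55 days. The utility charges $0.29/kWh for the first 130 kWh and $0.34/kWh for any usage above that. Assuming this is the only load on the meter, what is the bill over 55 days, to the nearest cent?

$173.02

Runtime = 24 h × 55 = 1320 h
Energy = 0.4 kW × 1320 h = 528 kWh
Tier 1 (0–130 kWh): 130 × $0.29 = $37.7
Above 130 kWh: 398 × $0.34 = $135.32
Bill = $173.02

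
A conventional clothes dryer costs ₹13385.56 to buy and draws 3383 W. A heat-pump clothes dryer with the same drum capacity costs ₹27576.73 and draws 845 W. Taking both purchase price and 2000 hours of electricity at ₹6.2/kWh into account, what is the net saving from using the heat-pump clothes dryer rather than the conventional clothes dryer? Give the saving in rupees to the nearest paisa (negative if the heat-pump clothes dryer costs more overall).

₹17280.03

conventional clothes dryer: ₹13385.56 + (3383/1000) kW × 2000 h × ₹6.2 = ₹13385.56 + ₹41949.2 = ₹55334.76
heat-pump clothes dryer: ₹27576.73 + (845/1000) kW × 2000 h × ₹6.2 = ₹27576.73 + ₹10478 = ₹38054.73
Saving = ₹55334.76 − ₹38054.73 = ₹17280.03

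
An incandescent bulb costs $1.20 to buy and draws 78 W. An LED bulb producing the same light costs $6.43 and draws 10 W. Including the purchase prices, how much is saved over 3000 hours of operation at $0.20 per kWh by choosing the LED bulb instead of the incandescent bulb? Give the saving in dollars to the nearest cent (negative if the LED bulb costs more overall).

incandescent bulb: $1.20 + (78/1000) kW × 3000 h × $0.20 = $1.20 + $46.8 = $48
LED bulb: $6.43 + (10/1000) kW × 3000 h × $0.20 = $6.43 + $6 = $12.43
Saving = $48 − $12.43 = $35.57

$35.57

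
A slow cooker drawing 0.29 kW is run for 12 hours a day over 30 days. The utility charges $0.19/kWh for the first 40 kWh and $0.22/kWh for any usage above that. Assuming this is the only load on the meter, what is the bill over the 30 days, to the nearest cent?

$21.77

Runtime = 12 h/day × 30 days = 360 h
Energy = 0.29 kW × 360 h = 104.4 kWh
Tier 1 (0–40 kWh): 40 × $0.19 = $7.6
Above 40 kWh: 64.4 × $0.22 = $14.168
Bill = $21.77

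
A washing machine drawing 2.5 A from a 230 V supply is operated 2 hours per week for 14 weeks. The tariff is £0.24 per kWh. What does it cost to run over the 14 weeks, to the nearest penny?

£3.86

Power = 2.5 A × 230 V = 575 W = 0.575 kW
Runtime = 2 h/week × 14 weeks = 28 h
Energy = 0.575 kW × 28 h = 16.1 kWh
Cost = 16.1 kWh × £0.24/kWh = £3.86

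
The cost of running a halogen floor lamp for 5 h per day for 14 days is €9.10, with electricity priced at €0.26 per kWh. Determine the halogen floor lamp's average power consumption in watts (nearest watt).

Energy = €9.10 ÷ €0.26/kWh = 35 kWh
Runtime = 5 h/day × 14 days = 70 h
Power = 35 kWh ÷ 70 h = 0.5 kW = 500 W

500 W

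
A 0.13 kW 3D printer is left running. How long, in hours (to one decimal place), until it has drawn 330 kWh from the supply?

2538.5 h

Hours = 330 kWh ÷ 0.13 kW = 2538.5 h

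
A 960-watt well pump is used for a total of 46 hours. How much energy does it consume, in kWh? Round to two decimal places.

44.16 kWh

Energy = 0.96 kW × 46 h = 44.16 kWh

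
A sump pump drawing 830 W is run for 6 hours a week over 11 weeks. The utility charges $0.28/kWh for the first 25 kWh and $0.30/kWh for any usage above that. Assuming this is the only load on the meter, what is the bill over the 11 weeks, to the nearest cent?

$15.93

Runtime = 6 h/week × 11 weeks = 66 h
Energy = 0.83 kW × 66 h = 54.78 kWh
Tier 1 (0–25 kWh): 25 × $0.28 = $7
Above 25 kWh: 29.78 × $0.30 = $8.934
Bill = $15.93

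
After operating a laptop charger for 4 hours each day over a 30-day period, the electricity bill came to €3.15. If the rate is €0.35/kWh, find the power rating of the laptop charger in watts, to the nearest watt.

75 W

Energy = €3.15 ÷ €0.35/kWh = 9 kWh
Runtime = 4 h/day × 30 days = 120 h
Power = 9 kWh ÷ 120 h = 0.075 kW = 75 W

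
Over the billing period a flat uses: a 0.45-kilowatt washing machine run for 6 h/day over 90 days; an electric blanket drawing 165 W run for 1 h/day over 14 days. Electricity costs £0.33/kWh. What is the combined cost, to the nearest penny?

washing machine: Runtime = 6 h/day × 90 days = 540 h
washing machine: 0.45 kW × 540 h = 243 kWh
electric blanket: Runtime = 1 h/day × 14 days = 14 h
electric blanket: 0.165 kW × 14 h = 2.31 kWh
Total energy = 245.31 kWh
Cost = 245.31 × £0.33 = £80.95

£80.95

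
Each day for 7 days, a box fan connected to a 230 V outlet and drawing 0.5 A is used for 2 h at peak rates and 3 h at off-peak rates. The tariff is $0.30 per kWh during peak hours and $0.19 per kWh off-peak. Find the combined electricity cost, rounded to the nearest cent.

$0.94

Power = 0.5 A × 230 V = 115 W = 0.115 kW
Peak energy = 0.115 kW × 2 h × 7 = 1.61 kWh
Off-peak energy = 0.115 kW × 3 h × 7 = 2.415 kWh
Cost = 1.61 × $0.30 + 2.415 × $0.19 = $0.483 + $0.45885 = $0.94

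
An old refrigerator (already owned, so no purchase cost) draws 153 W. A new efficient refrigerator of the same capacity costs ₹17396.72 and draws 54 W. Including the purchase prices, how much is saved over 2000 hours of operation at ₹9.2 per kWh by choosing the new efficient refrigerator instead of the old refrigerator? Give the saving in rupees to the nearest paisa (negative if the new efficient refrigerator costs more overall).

old refrigerator: ₹0.00 + (153/1000) kW × 2000 h × ₹9.2 = ₹0.00 + ₹2815.2 = ₹2815.2
new efficient refrigerator: ₹17396.72 + (54/1000) kW × 2000 h × ₹9.2 = ₹17396.72 + ₹993.6 = ₹18390.32
Saving = ₹2815.2 − ₹18390.32 = −₹15575.12

-₹15575.12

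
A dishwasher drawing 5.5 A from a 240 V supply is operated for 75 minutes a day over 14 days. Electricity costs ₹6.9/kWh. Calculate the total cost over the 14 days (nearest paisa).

Power = 5.5 A × 240 V = 1320 W = 1.32 kW
Runtime = 75 min × 14 = 1050 min = 17.5 h
Energy = 1.32 kW × 17.5 h = 23.1 kWh
Cost = 23.1 kWh × ₹6.9/kWh = ₹159.39

₹159.39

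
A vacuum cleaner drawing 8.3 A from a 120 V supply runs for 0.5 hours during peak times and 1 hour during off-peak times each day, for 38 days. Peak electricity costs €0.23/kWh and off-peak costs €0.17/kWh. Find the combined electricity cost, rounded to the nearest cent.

Power = 8.3 A × 120 V = 996 W = 0.996 kW
Peak energy = 0.996 kW × 0.5 h × 38 = 18.924 kWh
Off-peak energy = 0.996 kW × 1 h × 38 = 37.848 kWh
Cost = 18.924 × €0.23 + 37.848 × €0.17 = €4.35252 + €6.43416 = €10.79

€10.79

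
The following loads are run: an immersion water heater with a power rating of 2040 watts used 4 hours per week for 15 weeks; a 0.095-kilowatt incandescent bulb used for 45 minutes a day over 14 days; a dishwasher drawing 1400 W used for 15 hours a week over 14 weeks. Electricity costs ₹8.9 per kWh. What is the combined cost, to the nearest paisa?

immersion water heater: Runtime = 4 h/week × 15 weeks = 60 h
immersion water heater: 2.04 kW × 60 h = 122.4 kWh
incandescent bulb: Runtime = 45 min × 14 = 630 min = 10.5 h
incandescent bulb: 0.095 kW × 10.5 h = 0.9975 kWh
dishwasher: Runtime = 15 h/week × 14 weeks = 210 h
dishwasher: 1.4 kW × 210 h = 294 kWh
Total energy = 417.3975 kWh
Cost = 417.3975 × ₹8.9 = ₹3714.84

₹3714.84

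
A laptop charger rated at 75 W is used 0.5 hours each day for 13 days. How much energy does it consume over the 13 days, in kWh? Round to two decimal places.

0.49 kWh

Runtime = 0.5 h/day × 13 days = 6.5 h
Energy = 0.075 kW × 6.5 h = 0.4875 kWh ≈ 0.49 kWh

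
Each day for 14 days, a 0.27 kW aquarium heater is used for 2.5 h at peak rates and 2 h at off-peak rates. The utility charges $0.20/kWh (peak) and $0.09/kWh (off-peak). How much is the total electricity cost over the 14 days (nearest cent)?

$2.57

Peak energy = 0.27 kW × 2.5 h × 14 = 9.45 kWh
Off-peak energy = 0.27 kW × 2 h × 14 = 7.56 kWh
Cost = 9.45 × $0.20 + 7.56 × $0.09 = $1.89 + $0.6804 = $2.57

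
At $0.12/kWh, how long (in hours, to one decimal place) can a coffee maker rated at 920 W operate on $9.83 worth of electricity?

89.0 h

Energy available = $9.83 ÷ $0.12/kWh = 81.9167 kWh
Hours = 81.9167 kWh ÷ 0.92 kW = 89.0 h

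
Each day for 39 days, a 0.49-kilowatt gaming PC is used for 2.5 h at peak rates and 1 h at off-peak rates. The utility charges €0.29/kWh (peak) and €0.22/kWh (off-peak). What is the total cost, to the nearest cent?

€18.06

Peak energy = 0.49 kW × 2.5 h × 39 = 47.775 kWh
Off-peak energy = 0.49 kW × 1 h × 39 = 19.11 kWh
Cost = 47.775 × €0.29 + 19.11 × €0.22 = €13.85475 + €4.2042 = €18.06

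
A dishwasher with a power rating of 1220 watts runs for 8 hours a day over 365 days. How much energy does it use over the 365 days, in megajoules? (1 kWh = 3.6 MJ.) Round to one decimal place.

12824.6 MJ

Runtime = 8 h/day × 365 days = 2920 h
Energy = 1.22 kW × 2920 h = 3562.4 kWh
= 3562.4 × 3.6 MJ = 12824.6 MJ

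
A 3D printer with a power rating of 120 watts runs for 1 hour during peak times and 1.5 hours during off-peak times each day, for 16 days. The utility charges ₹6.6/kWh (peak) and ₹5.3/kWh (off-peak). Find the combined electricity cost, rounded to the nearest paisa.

₹27.94

Peak energy = 0.12 kW × 1 h × 16 = 1.92 kWh
Off-peak energy = 0.12 kW × 1.5 h × 16 = 2.88 kWh
Cost = 1.92 × ₹6.6 + 2.88 × ₹5.3 = ₹12.672 + ₹15.264 = ₹27.94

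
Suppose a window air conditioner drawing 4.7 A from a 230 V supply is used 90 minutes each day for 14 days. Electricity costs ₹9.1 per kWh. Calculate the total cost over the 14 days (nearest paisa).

₹206.58

Power = 4.7 A × 230 V = 1081 W = 1.081 kW
Runtime = 90 min × 14 = 1260 min = 21 h
Energy = 1.081 kW × 21 h = 22.701 kWh
Cost = 22.701 kWh × ₹9.1/kWh = ₹206.58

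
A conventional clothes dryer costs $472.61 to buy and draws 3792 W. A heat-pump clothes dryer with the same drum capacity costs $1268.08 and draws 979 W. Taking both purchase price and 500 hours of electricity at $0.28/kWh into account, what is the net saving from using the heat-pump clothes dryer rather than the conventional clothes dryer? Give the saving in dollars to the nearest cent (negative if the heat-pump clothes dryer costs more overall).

conventional clothes dryer: $472.61 + (3792/1000) kW × 500 h × $0.28 = $472.61 + $530.88 = $1003.49
heat-pump clothes dryer: $1268.08 + (979/1000) kW × 500 h × $0.28 = $1268.08 + $137.06 = $1405.14
Saving = $1003.49 − $1405.14 = −$401.65

-$401.65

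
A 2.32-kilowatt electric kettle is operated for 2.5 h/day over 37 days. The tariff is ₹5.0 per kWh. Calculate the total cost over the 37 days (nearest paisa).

₹1073.00

Runtime = 2.5 h/day × 37 days = 92.5 h
Energy = 2.32 kW × 92.5 h = 214.6 kWh
Cost = 214.6 kWh × ₹5.0/kWh = ₹1073.00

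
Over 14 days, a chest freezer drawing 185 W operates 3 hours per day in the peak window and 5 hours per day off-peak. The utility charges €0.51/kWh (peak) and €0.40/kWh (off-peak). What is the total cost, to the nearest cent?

€9.14

Peak energy = 0.185 kW × 3 h × 14 = 7.77 kWh
Off-peak energy = 0.185 kW × 5 h × 14 = 12.95 kWh
Cost = 7.77 × €0.51 + 12.95 × €0.40 = €3.9627 + €5.18 = €9.14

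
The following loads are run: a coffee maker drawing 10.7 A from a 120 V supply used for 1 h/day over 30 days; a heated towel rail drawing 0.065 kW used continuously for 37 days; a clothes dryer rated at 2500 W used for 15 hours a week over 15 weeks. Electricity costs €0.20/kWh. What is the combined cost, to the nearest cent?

coffee maker: Power = 10.7 A × 120 V = 1284 W = 1.284 kW
coffee maker: Runtime = 1 h/day × 30 days = 30 h
coffee maker: 1.284 kW × 30 h = 38.52 kWh
heated towel rail: Runtime = 24 h × 37 = 888 h
heated towel rail: 0.065 kW × 888 h = 57.72 kWh
clothes dryer: Runtime = 15 h/week × 15 weeks = 225 h
clothes dryer: 2.5 kW × 225 h = 562.5 kWh
Total energy = 658.74 kWh
Cost = 658.74 × €0.20 = €131.75

€131.75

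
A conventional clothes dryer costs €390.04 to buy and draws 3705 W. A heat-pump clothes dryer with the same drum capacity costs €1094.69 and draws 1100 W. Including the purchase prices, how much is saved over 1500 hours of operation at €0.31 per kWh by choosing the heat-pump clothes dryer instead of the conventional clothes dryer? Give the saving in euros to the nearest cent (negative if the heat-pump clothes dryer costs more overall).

€506.68

conventional clothes dryer: €390.04 + (3705/1000) kW × 1500 h × €0.31 = €390.04 + €1722.825 = €2112.865
heat-pump clothes dryer: €1094.69 + (1100/1000) kW × 1500 h × €0.31 = €1094.69 + €511.5 = €1606.19
Saving = €2112.865 − €1606.19 = €506.675 → €506.68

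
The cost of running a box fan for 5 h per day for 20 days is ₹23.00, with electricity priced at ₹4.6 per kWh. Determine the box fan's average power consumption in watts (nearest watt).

Energy = ₹23.00 ÷ ₹4.6/kWh = 5 kWh
Runtime = 5 h/day × 20 days = 100 h
Power = 5 kWh ÷ 100 h = 0.05 kW = 50 W

50 W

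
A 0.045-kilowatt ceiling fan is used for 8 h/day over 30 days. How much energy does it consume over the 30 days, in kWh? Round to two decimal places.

Runtime = 8 h/day × 30 days = 240 h
Energy = 0.045 kW × 240 h = 10.8 kWh

10.80 kWh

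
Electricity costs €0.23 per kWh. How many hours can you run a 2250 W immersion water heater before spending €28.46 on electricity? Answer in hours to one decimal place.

Energy available = €28.46 ÷ €0.23/kWh = 123.7391 kWh
Hours = 123.7391 kWh ÷ 2.25 kW = 55.0 h

55.0 h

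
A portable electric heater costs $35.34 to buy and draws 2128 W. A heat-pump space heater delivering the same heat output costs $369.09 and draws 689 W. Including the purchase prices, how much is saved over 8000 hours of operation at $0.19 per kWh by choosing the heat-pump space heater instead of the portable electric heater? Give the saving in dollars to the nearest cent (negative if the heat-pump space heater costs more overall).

$1853.53

portable electric heater: $35.34 + (2128/1000) kW × 8000 h × $0.19 = $35.34 + $3234.56 = $3269.9
heat-pump space heater: $369.09 + (689/1000) kW × 8000 h × $0.19 = $369.09 + $1047.28 = $1416.37
Saving = $3269.9 − $1416.37 = $1853.53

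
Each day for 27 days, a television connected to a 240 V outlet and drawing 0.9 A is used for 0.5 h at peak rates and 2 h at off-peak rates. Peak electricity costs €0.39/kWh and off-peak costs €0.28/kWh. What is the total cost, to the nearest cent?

€4.40

Power = 0.9 A × 240 V = 216 W = 0.216 kW
Peak energy = 0.216 kW × 0.5 h × 27 = 2.916 kWh
Off-peak energy = 0.216 kW × 2 h × 27 = 11.664 kWh
Cost = 2.916 × €0.39 + 11.664 × €0.28 = €1.13724 + €3.26592 = €4.40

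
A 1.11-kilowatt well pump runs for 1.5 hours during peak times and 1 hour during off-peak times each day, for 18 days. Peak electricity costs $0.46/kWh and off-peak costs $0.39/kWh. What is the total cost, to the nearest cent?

Peak energy = 1.11 kW × 1.5 h × 18 = 29.97 kWh
Off-peak energy = 1.11 kW × 1 h × 18 = 19.98 kWh
Cost = 29.97 × $0.46 + 19.98 × $0.39 = $13.7862 + $7.7922 = $21.58

$21.58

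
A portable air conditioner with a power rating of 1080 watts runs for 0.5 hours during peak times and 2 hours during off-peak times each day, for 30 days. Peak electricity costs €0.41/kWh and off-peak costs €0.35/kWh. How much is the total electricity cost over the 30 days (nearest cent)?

Peak energy = 1.08 kW × 0.5 h × 30 = 16.2 kWh
Off-peak energy = 1.08 kW × 2 h × 30 = 64.8 kWh
Cost = 16.2 × €0.41 + 64.8 × €0.35 = €6.642 + €22.68 = €29.32

€29.32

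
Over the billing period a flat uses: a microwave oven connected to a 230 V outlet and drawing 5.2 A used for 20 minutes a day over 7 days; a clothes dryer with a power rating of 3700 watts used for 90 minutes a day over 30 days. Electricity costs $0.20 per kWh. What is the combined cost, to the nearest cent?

microwave oven: Power = 5.2 A × 230 V = 1196 W = 1.196 kW
microwave oven: Runtime = 20 min × 7 = 140 min = 2.333333… h
microwave oven: 1.196 kW × 2.333333… h = 2.790666… kWh
clothes dryer: Runtime = 90 min × 30 = 2700 min = 45 h
clothes dryer: 3.7 kW × 45 h = 166.5 kWh
Total energy = 169.290666… kWh
Cost = 169.290666… × $0.20 = $33.86

$33.86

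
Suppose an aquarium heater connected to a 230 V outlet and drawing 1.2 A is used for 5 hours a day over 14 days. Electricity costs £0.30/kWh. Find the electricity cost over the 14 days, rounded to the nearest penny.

£5.80

Power = 1.2 A × 230 V = 276 W = 0.276 kW
Runtime = 5 h/day × 14 days = 70 h
Energy = 0.276 kW × 70 h = 19.32 kWh
Cost = 19.32 kWh × £0.30/kWh = £5.80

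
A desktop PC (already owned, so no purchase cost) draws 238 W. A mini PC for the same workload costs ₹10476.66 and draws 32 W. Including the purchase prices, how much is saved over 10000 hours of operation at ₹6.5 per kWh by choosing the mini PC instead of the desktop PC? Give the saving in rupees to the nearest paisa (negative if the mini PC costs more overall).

desktop PC: ₹0.00 + (238/1000) kW × 10000 h × ₹6.5 = ₹0.00 + ₹15470 = ₹15470
mini PC: ₹10476.66 + (32/1000) kW × 10000 h × ₹6.5 = ₹10476.66 + ₹2080 = ₹12556.66
Saving = ₹15470 − ₹12556.66 = ₹2913.34

₹2913.34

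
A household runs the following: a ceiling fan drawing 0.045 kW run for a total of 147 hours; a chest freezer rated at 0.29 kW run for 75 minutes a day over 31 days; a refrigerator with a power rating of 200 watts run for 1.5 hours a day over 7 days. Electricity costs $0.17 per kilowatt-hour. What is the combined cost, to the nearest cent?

ceiling fan: 0.045 kW × 147 h = 6.615 kWh
chest freezer: Runtime = 75 min × 31 = 2325 min = 38.75 h
chest freezer: 0.29 kW × 38.75 h = 11.2375 kWh
refrigerator: Runtime = 1.5 h/day × 7 days = 10.5 h
refrigerator: 0.2 kW × 10.5 h = 2.1 kWh
Total energy = 19.9525 kWh
Cost = 19.9525 × $0.17 = $3.39

$3.39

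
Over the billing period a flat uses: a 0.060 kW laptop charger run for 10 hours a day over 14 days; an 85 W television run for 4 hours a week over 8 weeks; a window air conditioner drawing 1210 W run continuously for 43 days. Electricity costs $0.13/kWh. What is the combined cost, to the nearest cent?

$163.78

laptop charger: Runtime = 10 h/day × 14 days = 140 h
laptop charger: 0.06 kW × 140 h = 8.4 kWh
television: Runtime = 4 h/week × 8 weeks = 32 h
television: 0.085 kW × 32 h = 2.72 kWh
window air conditioner: Runtime = 24 h × 43 = 1032 h
window air conditioner: 1.21 kW × 1032 h = 1248.72 kWh
Total energy = 1259.84 kWh
Cost = 1259.84 × $0.13 = $163.78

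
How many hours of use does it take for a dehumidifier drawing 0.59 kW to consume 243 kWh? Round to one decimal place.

411.9 h

Hours = 243 kWh ÷ 0.59 kW = 411.9 h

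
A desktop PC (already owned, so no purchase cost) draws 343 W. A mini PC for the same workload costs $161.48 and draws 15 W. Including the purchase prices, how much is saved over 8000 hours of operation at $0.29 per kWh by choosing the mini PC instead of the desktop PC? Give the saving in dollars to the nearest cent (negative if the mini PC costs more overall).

$599.48

desktop PC: $0.00 + (343/1000) kW × 8000 h × $0.29 = $0.00 + $795.76 = $795.76
mini PC: $161.48 + (15/1000) kW × 8000 h × $0.29 = $161.48 + $34.8 = $196.28
Saving = $795.76 − $196.28 = $599.48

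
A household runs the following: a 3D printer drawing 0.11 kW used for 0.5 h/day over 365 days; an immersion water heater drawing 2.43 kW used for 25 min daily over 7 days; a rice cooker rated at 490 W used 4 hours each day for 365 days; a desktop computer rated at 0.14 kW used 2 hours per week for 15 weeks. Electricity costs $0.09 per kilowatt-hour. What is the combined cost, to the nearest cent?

3D printer: Runtime = 0.5 h/day × 365 days = 182.5 h
3D printer: 0.11 kW × 182.5 h = 20.075 kWh
immersion water heater: Runtime = 25 min × 7 = 175 min = 2.916666… h
immersion water heater: 2.43 kW × 2.916666… h = 7.0875 kWh
rice cooker: Runtime = 4 h/day × 365 days = 1460 h
rice cooker: 0.49 kW × 1460 h = 715.4 kWh
desktop computer: Runtime = 2 h/week × 15 weeks = 30 h
desktop computer: 0.14 kW × 30 h = 4.2 kWh
Total energy = 746.7625 kWh
Cost = 746.7625 × $0.09 = $67.21

$67.21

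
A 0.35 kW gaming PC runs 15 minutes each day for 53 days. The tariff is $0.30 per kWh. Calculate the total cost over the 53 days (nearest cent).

Runtime = 15 min × 53 = 795 min = 13.25 h
Energy = 0.35 kW × 13.25 h = 4.6375 kWh
Cost = 4.6375 kWh × $0.30/kWh = $1.39

$1.39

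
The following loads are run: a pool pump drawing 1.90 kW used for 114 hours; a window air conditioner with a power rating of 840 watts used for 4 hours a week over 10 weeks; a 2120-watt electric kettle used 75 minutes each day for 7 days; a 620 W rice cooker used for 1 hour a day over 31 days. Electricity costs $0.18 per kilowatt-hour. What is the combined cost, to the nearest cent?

$51.83

pool pump: 1.9 kW × 114 h = 216.6 kWh
window air conditioner: Runtime = 4 h/week × 10 weeks = 40 h
window air conditioner: 0.84 kW × 40 h = 33.6 kWh
electric kettle: Runtime = 75 min × 7 = 525 min = 8.75 h
electric kettle: 2.12 kW × 8.75 h = 18.55 kWh
rice cooker: Runtime = 1 h/day × 31 days = 31 h
rice cooker: 0.62 kW × 31 h = 19.22 kWh
Total energy = 287.97 kWh
Cost = 287.97 × $0.18 = $51.83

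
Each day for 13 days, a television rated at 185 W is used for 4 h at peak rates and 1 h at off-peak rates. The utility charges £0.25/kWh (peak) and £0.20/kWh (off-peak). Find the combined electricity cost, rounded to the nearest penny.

Peak energy = 0.185 kW × 4 h × 13 = 9.62 kWh
Off-peak energy = 0.185 kW × 1 h × 13 = 2.405 kWh
Cost = 9.62 × £0.25 + 2.405 × £0.20 = £2.405 + £0.481 = £2.89

£2.89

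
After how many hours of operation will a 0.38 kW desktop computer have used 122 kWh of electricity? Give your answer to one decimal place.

321.1 h

Hours = 122 kWh ÷ 0.38 kW = 321.1 h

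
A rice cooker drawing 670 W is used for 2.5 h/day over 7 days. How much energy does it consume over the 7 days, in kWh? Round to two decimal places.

11.73 kWh

Runtime = 2.5 h/day × 7 days = 17.5 h
Energy = 0.67 kW × 17.5 h = 11.725 kWh ≈ 11.73 kWh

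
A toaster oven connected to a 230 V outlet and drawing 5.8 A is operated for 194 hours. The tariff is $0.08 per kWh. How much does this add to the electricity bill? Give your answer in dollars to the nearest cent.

$20.70

Power = 5.8 A × 230 V = 1334 W = 1.334 kW
Energy = 1.334 kW × 194 h = 258.796 kWh
Cost = 258.796 kWh × $0.08/kWh = $20.70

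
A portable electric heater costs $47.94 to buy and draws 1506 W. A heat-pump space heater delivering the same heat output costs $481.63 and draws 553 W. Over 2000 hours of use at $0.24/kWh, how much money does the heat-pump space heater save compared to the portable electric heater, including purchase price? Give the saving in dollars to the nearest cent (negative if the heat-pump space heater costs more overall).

$23.75

portable electric heater: $47.94 + (1506/1000) kW × 2000 h × $0.24 = $47.94 + $722.88 = $770.82
heat-pump space heater: $481.63 + (553/1000) kW × 2000 h × $0.24 = $481.63 + $265.44 = $747.07
Saving = $770.82 − $747.07 = $23.75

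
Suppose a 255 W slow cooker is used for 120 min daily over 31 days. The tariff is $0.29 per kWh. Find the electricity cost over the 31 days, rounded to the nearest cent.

$4.58

Runtime = 120 min × 31 = 3720 min = 62 h
Energy = 0.255 kW × 62 h = 15.81 kWh
Cost = 15.81 kWh × $0.29/kWh = $4.58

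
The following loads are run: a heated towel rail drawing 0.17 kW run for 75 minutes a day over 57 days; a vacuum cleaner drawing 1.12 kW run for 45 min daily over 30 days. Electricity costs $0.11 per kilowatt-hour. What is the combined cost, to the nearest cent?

$4.10

heated towel rail: Runtime = 75 min × 57 = 4275 min = 71.25 h
heated towel rail: 0.17 kW × 71.25 h = 12.1125 kWh
vacuum cleaner: Runtime = 45 min × 30 = 1350 min = 22.5 h
vacuum cleaner: 1.12 kW × 22.5 h = 25.2 kWh
Total energy = 37.3125 kWh
Cost = 37.3125 × $0.11 = $4.10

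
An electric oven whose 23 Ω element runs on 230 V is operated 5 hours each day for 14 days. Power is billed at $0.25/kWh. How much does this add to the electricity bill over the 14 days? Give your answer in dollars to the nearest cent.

Power = V²/R = 230²/23 = 2300 W = 2.3 kW
Runtime = 5 h/day × 14 days = 70 h
Energy = 2.3 kW × 70 h = 161 kWh
Cost = 161 kWh × $0.25/kWh = $40.25

$40.25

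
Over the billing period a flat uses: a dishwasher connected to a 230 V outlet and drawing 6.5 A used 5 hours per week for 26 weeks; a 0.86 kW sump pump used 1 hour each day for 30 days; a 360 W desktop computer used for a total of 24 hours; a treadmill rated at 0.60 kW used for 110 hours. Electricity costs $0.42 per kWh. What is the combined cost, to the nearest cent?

$123.81

dishwasher: Power = 6.5 A × 230 V = 1495 W = 1.495 kW
dishwasher: Runtime = 5 h/week × 26 weeks = 130 h
dishwasher: 1.495 kW × 130 h = 194.35 kWh
sump pump: Runtime = 1 h/day × 30 days = 30 h
sump pump: 0.86 kW × 30 h = 25.8 kWh
desktop computer: 0.36 kW × 24 h = 8.64 kWh
treadmill: 0.6 kW × 110 h = 66 kWh
Total energy = 294.79 kWh
Cost = 294.79 × $0.42 = $123.81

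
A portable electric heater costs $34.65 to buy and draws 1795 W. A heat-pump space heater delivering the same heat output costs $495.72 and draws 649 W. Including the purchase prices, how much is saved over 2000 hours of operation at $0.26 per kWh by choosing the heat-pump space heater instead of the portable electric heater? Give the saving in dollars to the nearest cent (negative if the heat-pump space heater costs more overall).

portable electric heater: $34.65 + (1795/1000) kW × 2000 h × $0.26 = $34.65 + $933.4 = $968.05
heat-pump space heater: $495.72 + (649/1000) kW × 2000 h × $0.26 = $495.72 + $337.48 = $833.2
Saving = $968.05 − $833.2 = $134.85

$134.85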